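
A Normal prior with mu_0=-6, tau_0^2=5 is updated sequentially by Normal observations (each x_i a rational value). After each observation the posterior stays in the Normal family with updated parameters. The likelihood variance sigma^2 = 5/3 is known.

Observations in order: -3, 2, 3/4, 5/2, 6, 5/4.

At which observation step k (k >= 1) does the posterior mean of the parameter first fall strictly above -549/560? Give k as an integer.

k = 3

obs 1: x=-3 → posterior Normal(-15/4, 5/4)
obs 2: x=2 → posterior Normal(-9/7, 5/7)
obs 3: x=3/4 → posterior Normal(-27/40, 1/2)
obs 4: x=5/2 → posterior Normal(3/52, 5/13)
obs 5: x=6 → posterior Normal(75/64, 5/16)
obs 6: x=5/4 → posterior Normal(45/38, 5/19)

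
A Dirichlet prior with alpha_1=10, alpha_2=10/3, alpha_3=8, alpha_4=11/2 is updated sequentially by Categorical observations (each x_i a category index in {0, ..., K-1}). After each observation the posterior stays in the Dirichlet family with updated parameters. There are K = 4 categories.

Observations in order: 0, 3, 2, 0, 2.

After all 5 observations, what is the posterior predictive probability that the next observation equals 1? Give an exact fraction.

20/191

obs 1: x=0 → posterior Dirichlet(11, 10/3, 8, 11/2)
obs 2: x=3 → posterior Dirichlet(11, 10/3, 8, 13/2)
obs 3: x=2 → posterior Dirichlet(11, 10/3, 9, 13/2)
obs 4: x=0 → posterior Dirichlet(12, 10/3, 9, 13/2)
obs 5: x=2 → posterior Dirichlet(12, 10/3, 10, 13/2)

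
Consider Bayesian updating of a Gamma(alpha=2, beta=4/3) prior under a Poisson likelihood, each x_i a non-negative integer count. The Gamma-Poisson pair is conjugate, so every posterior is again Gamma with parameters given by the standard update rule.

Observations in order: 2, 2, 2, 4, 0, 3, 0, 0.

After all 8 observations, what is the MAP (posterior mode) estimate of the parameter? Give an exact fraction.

3/2

obs 1: x=2 → posterior Gamma(4, 7/3)
obs 2: x=2 → posterior Gamma(6, 10/3)
obs 3: x=2 → posterior Gamma(8, 13/3)
obs 4: x=4 → posterior Gamma(12, 16/3)
obs 5: x=0 → posterior Gamma(12, 19/3)
obs 6: x=3 → posterior Gamma(15, 22/3)
obs 7: x=0 → posterior Gamma(15, 25/3)
obs 8: x=0 → posterior Gamma(15, 28/3)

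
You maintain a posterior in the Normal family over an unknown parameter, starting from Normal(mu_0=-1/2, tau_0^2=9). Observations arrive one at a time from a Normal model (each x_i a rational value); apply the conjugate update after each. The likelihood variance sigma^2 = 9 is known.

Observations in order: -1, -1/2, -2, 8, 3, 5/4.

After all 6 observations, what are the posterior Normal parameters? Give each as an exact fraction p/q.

mu_0=33/28, tau_0^2=9/7

obs 1: x=-1 → posterior Normal(-3/4, 9/2)
obs 2: x=-1/2 → posterior Normal(-2/3, 3)
obs 3: x=-2 → posterior Normal(-1, 9/4)
obs 4: x=8 → posterior Normal(4/5, 9/5)
obs 5: x=3 → posterior Normal(7/6, 3/2)
obs 6: x=5/4 → posterior Normal(33/28, 9/7)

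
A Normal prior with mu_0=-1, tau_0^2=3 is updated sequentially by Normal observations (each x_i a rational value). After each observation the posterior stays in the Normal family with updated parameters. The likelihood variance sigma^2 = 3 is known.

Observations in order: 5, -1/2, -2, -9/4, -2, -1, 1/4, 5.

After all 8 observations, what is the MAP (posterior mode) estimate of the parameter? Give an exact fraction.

1/6

obs 1: x=5 → posterior Normal(2, 3/2)
obs 2: x=-1/2 → posterior Normal(7/6, 1)
obs 3: x=-2 → posterior Normal(3/8, 3/4)
obs 4: x=-9/4 → posterior Normal(-3/20, 3/5)
obs 5: x=-2 → posterior Normal(-11/24, 1/2)
obs 6: x=-1 → posterior Normal(-15/28, 3/7)
obs 7: x=1/4 → posterior Normal(-7/16, 3/8)
obs 8: x=5 → posterior Normal(1/6, 1/3)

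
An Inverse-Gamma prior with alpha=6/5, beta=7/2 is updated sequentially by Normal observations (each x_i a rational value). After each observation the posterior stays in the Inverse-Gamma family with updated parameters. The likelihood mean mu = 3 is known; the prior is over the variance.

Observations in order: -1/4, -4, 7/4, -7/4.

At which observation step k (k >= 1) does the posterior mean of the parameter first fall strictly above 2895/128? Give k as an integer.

k = 2

obs 1: x=-1/4 → posterior Inverse-Gamma(17/10, 281/32)
obs 2: x=-4 → posterior Inverse-Gamma(11/5, 1065/32)
obs 3: x=7/4 → posterior Inverse-Gamma(27/10, 545/16)
obs 4: x=-7/4 → posterior Inverse-Gamma(16/5, 1451/32)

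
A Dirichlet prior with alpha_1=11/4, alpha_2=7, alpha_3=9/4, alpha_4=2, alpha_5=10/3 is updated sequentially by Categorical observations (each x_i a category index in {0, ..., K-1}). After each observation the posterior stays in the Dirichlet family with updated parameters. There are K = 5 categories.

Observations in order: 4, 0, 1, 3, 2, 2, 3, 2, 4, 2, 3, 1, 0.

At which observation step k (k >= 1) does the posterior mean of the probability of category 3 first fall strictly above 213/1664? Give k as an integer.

obs 1: x=4 → posterior Dirichlet(11/4, 7, 9/4, 2, 13/3)
obs 2: x=0 → posterior Dirichlet(15/4, 7, 9/4, 2, 13/3)
obs 3: x=1 → posterior Dirichlet(15/4, 8, 9/4, 2, 13/3)
obs 4: x=3 → posterior Dirichlet(15/4, 8, 9/4, 3, 13/3)
obs 5: x=2 → posterior Dirichlet(15/4, 8, 13/4, 3, 13/3)
obs 6: x=2 → posterior Dirichlet(15/4, 8, 17/4, 3, 13/3)
obs 7: x=3 → posterior Dirichlet(15/4, 8, 17/4, 4, 13/3)
obs 8: x=2 → posterior Dirichlet(15/4, 8, 21/4, 4, 13/3)
obs 9: x=4 → posterior Dirichlet(15/4, 8, 21/4, 4, 16/3)
obs 10: x=2 → posterior Dirichlet(15/4, 8, 25/4, 4, 16/3)
obs 11: x=3 → posterior Dirichlet(15/4, 8, 25/4, 5, 16/3)
obs 12: x=1 → posterior Dirichlet(15/4, 9, 25/4, 5, 16/3)
obs 13: x=0 → posterior Dirichlet(19/4, 9, 25/4, 5, 16/3)

k = 4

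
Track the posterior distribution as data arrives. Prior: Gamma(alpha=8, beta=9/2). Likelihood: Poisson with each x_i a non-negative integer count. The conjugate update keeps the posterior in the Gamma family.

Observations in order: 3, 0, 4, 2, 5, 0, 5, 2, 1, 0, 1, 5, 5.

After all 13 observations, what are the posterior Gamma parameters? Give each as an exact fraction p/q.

alpha=41, beta=35/2

obs 1: x=3 → posterior Gamma(11, 11/2)
obs 2: x=0 → posterior Gamma(11, 13/2)
obs 3: x=4 → posterior Gamma(15, 15/2)
obs 4: x=2 → posterior Gamma(17, 17/2)
obs 5: x=5 → posterior Gamma(22, 19/2)
obs 6: x=0 → posterior Gamma(22, 21/2)
obs 7: x=5 → posterior Gamma(27, 23/2)
obs 8: x=2 → posterior Gamma(29, 25/2)
obs 9: x=1 → posterior Gamma(30, 27/2)
obs 10: x=0 → posterior Gamma(30, 29/2)
obs 11: x=1 → posterior Gamma(31, 31/2)
obs 12: x=5 → posterior Gamma(36, 33/2)
obs 13: x=5 → posterior Gamma(41, 35/2)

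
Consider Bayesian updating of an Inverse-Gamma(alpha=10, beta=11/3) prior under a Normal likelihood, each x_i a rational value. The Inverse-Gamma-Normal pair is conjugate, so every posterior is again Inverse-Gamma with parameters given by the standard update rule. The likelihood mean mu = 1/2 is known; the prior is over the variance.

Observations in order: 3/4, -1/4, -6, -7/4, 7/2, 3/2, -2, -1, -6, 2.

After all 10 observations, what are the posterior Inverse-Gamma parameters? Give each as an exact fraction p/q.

alpha=15, beta=5677/96

obs 1: x=3/4 → posterior Inverse-Gamma(21/2, 355/96)
obs 2: x=-1/4 → posterior Inverse-Gamma(11, 191/48)
obs 3: x=-6 → posterior Inverse-Gamma(23/2, 1205/48)
obs 4: x=-7/4 → posterior Inverse-Gamma(12, 2653/96)
obs 5: x=7/2 → posterior Inverse-Gamma(25/2, 3085/96)
obs 6: x=3/2 → posterior Inverse-Gamma(13, 3133/96)
obs 7: x=-2 → posterior Inverse-Gamma(27/2, 3433/96)
obs 8: x=-1 → posterior Inverse-Gamma(14, 3541/96)
obs 9: x=-6 → posterior Inverse-Gamma(29/2, 5569/96)
obs 10: x=2 → posterior Inverse-Gamma(15, 5677/96)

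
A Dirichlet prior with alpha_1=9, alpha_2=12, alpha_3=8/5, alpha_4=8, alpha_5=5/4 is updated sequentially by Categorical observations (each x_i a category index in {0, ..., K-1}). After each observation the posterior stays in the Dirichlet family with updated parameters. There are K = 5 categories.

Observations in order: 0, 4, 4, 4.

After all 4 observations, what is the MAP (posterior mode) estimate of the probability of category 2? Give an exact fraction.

12/617

obs 1: x=0 → posterior Dirichlet(10, 12, 8/5, 8, 5/4)
obs 2: x=4 → posterior Dirichlet(10, 12, 8/5, 8, 9/4)
obs 3: x=4 → posterior Dirichlet(10, 12, 8/5, 8, 13/4)
obs 4: x=4 → posterior Dirichlet(10, 12, 8/5, 8, 17/4)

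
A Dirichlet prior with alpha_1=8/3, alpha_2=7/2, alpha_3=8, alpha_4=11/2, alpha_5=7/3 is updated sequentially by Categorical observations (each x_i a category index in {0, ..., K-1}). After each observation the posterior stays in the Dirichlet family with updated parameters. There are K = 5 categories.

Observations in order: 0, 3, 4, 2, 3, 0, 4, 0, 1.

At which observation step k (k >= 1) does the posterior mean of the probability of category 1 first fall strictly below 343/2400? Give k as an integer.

obs 1: x=0 → posterior Dirichlet(11/3, 7/2, 8, 11/2, 7/3)
obs 2: x=3 → posterior Dirichlet(11/3, 7/2, 8, 13/2, 7/3)
obs 3: x=4 → posterior Dirichlet(11/3, 7/2, 8, 13/2, 10/3)
obs 4: x=2 → posterior Dirichlet(11/3, 7/2, 9, 13/2, 10/3)
obs 5: x=3 → posterior Dirichlet(11/3, 7/2, 9, 15/2, 10/3)
obs 6: x=0 → posterior Dirichlet(14/3, 7/2, 9, 15/2, 10/3)
obs 7: x=4 → posterior Dirichlet(14/3, 7/2, 9, 15/2, 13/3)
obs 8: x=0 → posterior Dirichlet(17/3, 7/2, 9, 15/2, 13/3)
obs 9: x=1 → posterior Dirichlet(17/3, 9/2, 9, 15/2, 13/3)

k = 3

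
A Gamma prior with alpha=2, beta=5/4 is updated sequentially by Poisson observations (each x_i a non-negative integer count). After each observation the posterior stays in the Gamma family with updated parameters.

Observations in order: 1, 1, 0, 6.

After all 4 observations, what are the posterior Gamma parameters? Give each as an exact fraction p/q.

obs 1: x=1 → posterior Gamma(3, 9/4)
obs 2: x=1 → posterior Gamma(4, 13/4)
obs 3: x=0 → posterior Gamma(4, 17/4)
obs 4: x=6 → posterior Gamma(10, 21/4)

alpha=10, beta=21/4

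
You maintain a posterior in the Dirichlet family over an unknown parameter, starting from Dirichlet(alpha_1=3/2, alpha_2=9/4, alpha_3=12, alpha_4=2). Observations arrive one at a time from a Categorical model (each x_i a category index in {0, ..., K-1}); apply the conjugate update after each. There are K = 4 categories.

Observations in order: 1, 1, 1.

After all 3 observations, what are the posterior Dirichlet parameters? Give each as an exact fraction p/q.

alpha_1=3/2, alpha_2=21/4, alpha_3=12, alpha_4=2

obs 1: x=1 → posterior Dirichlet(3/2, 13/4, 12, 2)
obs 2: x=1 → posterior Dirichlet(3/2, 17/4, 12, 2)
obs 3: x=1 → posterior Dirichlet(3/2, 21/4, 12, 2)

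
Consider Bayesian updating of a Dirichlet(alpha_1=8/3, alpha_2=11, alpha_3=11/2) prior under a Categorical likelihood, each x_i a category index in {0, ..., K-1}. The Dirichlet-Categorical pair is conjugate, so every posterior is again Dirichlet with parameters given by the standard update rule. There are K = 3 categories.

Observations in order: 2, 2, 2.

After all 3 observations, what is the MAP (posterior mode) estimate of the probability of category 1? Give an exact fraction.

obs 1: x=2 → posterior Dirichlet(8/3, 11, 13/2)
obs 2: x=2 → posterior Dirichlet(8/3, 11, 15/2)
obs 3: x=2 → posterior Dirichlet(8/3, 11, 17/2)

12/23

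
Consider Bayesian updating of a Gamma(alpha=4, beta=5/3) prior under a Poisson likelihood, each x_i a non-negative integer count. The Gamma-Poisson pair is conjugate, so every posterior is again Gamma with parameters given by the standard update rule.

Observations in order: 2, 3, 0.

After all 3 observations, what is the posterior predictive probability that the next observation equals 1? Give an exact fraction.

557848263168/2015993900449

obs 1: x=2 → posterior Gamma(6, 8/3)
obs 2: x=3 → posterior Gamma(9, 11/3)
obs 3: x=0 → posterior Gamma(9, 14/3)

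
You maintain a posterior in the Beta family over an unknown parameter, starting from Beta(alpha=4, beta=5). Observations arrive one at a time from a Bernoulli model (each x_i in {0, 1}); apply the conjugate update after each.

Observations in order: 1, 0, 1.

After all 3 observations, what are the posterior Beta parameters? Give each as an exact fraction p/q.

alpha=6, beta=6

obs 1: x=1 → posterior Beta(5, 5)
obs 2: x=0 → posterior Beta(5, 6)
obs 3: x=1 → posterior Beta(6, 6)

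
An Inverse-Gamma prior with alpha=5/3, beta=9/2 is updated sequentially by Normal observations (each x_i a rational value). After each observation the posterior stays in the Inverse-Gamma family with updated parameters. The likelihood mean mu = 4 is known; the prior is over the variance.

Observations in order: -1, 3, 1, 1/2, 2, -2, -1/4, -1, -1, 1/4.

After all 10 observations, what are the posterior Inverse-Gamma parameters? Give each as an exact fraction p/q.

alpha=20/3, beta=1427/16

obs 1: x=-1 → posterior Inverse-Gamma(13/6, 17)
obs 2: x=3 → posterior Inverse-Gamma(8/3, 35/2)
obs 3: x=1 → posterior Inverse-Gamma(19/6, 22)
obs 4: x=1/2 → posterior Inverse-Gamma(11/3, 225/8)
obs 5: x=2 → posterior Inverse-Gamma(25/6, 241/8)
obs 6: x=-2 → posterior Inverse-Gamma(14/3, 385/8)
obs 7: x=-1/4 → posterior Inverse-Gamma(31/6, 1829/32)
obs 8: x=-1 → posterior Inverse-Gamma(17/3, 2229/32)
obs 9: x=-1 → posterior Inverse-Gamma(37/6, 2629/32)
obs 10: x=1/4 → posterior Inverse-Gamma(20/3, 1427/16)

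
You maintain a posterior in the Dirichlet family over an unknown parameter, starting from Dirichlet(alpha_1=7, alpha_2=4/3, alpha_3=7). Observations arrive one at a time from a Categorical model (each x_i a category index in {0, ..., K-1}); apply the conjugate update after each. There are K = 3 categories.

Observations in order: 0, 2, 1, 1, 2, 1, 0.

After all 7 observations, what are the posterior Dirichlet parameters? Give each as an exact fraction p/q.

alpha_1=9, alpha_2=13/3, alpha_3=9

obs 1: x=0 → posterior Dirichlet(8, 4/3, 7)
obs 2: x=2 → posterior Dirichlet(8, 4/3, 8)
obs 3: x=1 → posterior Dirichlet(8, 7/3, 8)
obs 4: x=1 → posterior Dirichlet(8, 10/3, 8)
obs 5: x=2 → posterior Dirichlet(8, 10/3, 9)
obs 6: x=1 → posterior Dirichlet(8, 13/3, 9)
obs 7: x=0 → posterior Dirichlet(9, 13/3, 9)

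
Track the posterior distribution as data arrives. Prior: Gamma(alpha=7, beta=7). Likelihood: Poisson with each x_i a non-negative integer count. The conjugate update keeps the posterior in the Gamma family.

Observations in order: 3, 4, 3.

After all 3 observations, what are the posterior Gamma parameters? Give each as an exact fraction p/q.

alpha=17, beta=10

obs 1: x=3 → posterior Gamma(10, 8)
obs 2: x=4 → posterior Gamma(14, 9)
obs 3: x=3 → posterior Gamma(17, 10)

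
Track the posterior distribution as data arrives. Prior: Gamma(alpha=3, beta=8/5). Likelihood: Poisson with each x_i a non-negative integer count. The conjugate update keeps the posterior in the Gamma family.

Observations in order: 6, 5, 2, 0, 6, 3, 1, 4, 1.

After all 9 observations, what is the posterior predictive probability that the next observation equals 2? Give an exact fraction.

219711940667975459737282402440594712903852690136016857675/974998179789548249260050878384152953257870200299027693568

obs 1: x=6 → posterior Gamma(9, 13/5)
obs 2: x=5 → posterior Gamma(14, 18/5)
obs 3: x=2 → posterior Gamma(16, 23/5)
obs 4: x=0 → posterior Gamma(16, 28/5)
obs 5: x=6 → posterior Gamma(22, 33/5)
obs 6: x=3 → posterior Gamma(25, 38/5)
obs 7: x=1 → posterior Gamma(26, 43/5)
obs 8: x=4 → posterior Gamma(30, 48/5)
obs 9: x=1 → posterior Gamma(31, 53/5)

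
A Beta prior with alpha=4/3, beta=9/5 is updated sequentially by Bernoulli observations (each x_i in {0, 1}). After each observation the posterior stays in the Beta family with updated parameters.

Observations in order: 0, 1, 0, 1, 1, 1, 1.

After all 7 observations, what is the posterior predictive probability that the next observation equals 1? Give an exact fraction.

5/8

obs 1: x=0 → posterior Beta(4/3, 14/5)
obs 2: x=1 → posterior Beta(7/3, 14/5)
obs 3: x=0 → posterior Beta(7/3, 19/5)
obs 4: x=1 → posterior Beta(10/3, 19/5)
obs 5: x=1 → posterior Beta(13/3, 19/5)
obs 6: x=1 → posterior Beta(16/3, 19/5)
obs 7: x=1 → posterior Beta(19/3, 19/5)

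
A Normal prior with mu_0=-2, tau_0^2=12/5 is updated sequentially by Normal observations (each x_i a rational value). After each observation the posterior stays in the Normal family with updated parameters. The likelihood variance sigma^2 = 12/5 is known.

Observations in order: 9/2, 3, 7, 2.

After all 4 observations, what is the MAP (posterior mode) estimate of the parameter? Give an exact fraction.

29/10

obs 1: x=9/2 → posterior Normal(5/4, 6/5)
obs 2: x=3 → posterior Normal(11/6, 4/5)
obs 3: x=7 → posterior Normal(25/8, 3/5)
obs 4: x=2 → posterior Normal(29/10, 12/25)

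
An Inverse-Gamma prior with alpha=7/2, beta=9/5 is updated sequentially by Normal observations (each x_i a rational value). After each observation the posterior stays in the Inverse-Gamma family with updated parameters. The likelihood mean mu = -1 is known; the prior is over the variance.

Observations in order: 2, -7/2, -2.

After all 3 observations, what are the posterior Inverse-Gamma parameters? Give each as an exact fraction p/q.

alpha=5, beta=397/40

obs 1: x=2 → posterior Inverse-Gamma(4, 63/10)
obs 2: x=-7/2 → posterior Inverse-Gamma(9/2, 377/40)
obs 3: x=-2 → posterior Inverse-Gamma(5, 397/40)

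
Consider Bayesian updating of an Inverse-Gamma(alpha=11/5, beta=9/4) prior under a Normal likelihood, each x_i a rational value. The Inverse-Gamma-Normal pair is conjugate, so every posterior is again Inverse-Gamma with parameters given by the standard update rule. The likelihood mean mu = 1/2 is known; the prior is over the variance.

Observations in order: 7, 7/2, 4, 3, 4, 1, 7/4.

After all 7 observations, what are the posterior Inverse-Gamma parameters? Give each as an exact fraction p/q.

obs 1: x=7 → posterior Inverse-Gamma(27/10, 187/8)
obs 2: x=7/2 → posterior Inverse-Gamma(16/5, 223/8)
obs 3: x=4 → posterior Inverse-Gamma(37/10, 34)
obs 4: x=3 → posterior Inverse-Gamma(21/5, 297/8)
obs 5: x=4 → posterior Inverse-Gamma(47/10, 173/4)
obs 6: x=1 → posterior Inverse-Gamma(26/5, 347/8)
obs 7: x=7/4 → posterior Inverse-Gamma(57/10, 1413/32)

alpha=57/10, beta=1413/32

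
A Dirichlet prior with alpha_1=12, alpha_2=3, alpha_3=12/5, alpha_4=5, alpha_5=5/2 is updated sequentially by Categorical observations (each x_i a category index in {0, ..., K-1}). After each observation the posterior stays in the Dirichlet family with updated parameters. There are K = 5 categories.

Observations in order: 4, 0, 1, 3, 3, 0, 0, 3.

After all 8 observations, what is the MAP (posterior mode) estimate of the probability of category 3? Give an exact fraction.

70/279

obs 1: x=4 → posterior Dirichlet(12, 3, 12/5, 5, 7/2)
obs 2: x=0 → posterior Dirichlet(13, 3, 12/5, 5, 7/2)
obs 3: x=1 → posterior Dirichlet(13, 4, 12/5, 5, 7/2)
obs 4: x=3 → posterior Dirichlet(13, 4, 12/5, 6, 7/2)
obs 5: x=3 → posterior Dirichlet(13, 4, 12/5, 7, 7/2)
obs 6: x=0 → posterior Dirichlet(14, 4, 12/5, 7, 7/2)
obs 7: x=0 → posterior Dirichlet(15, 4, 12/5, 7, 7/2)
obs 8: x=3 → posterior Dirichlet(15, 4, 12/5, 8, 7/2)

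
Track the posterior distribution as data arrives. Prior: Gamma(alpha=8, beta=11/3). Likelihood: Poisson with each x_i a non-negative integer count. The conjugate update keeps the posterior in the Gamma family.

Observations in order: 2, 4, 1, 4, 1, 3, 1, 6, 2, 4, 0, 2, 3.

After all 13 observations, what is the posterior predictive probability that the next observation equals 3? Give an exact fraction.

1515250005468260496854782104492187500000000000000000000000000000000000000000/7381391874719262009044156620311078835772712945516819387010106565605821547281

obs 1: x=2 → posterior Gamma(10, 14/3)
obs 2: x=4 → posterior Gamma(14, 17/3)
obs 3: x=1 → posterior Gamma(15, 20/3)
obs 4: x=4 → posterior Gamma(19, 23/3)
obs 5: x=1 → posterior Gamma(20, 26/3)
obs 6: x=3 → posterior Gamma(23, 29/3)
obs 7: x=1 → posterior Gamma(24, 32/3)
obs 8: x=6 → posterior Gamma(30, 35/3)
obs 9: x=2 → posterior Gamma(32, 38/3)
obs 10: x=4 → posterior Gamma(36, 41/3)
obs 11: x=0 → posterior Gamma(36, 44/3)
obs 12: x=2 → posterior Gamma(38, 47/3)
obs 13: x=3 → posterior Gamma(41, 50/3)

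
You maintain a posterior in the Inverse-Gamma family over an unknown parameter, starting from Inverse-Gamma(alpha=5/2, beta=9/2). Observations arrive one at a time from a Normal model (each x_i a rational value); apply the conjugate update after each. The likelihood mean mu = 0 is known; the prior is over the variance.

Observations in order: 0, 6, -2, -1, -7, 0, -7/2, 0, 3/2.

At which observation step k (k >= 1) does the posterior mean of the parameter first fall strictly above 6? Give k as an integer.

obs 1: x=0 → posterior Inverse-Gamma(3, 9/2)
obs 2: x=6 → posterior Inverse-Gamma(7/2, 45/2)
obs 3: x=-2 → posterior Inverse-Gamma(4, 49/2)
obs 4: x=-1 → posterior Inverse-Gamma(9/2, 25)
obs 5: x=-7 → posterior Inverse-Gamma(5, 99/2)
obs 6: x=0 → posterior Inverse-Gamma(11/2, 99/2)
obs 7: x=-7/2 → posterior Inverse-Gamma(6, 445/8)
obs 8: x=0 → posterior Inverse-Gamma(13/2, 445/8)
obs 9: x=3/2 → posterior Inverse-Gamma(7, 227/4)

k = 2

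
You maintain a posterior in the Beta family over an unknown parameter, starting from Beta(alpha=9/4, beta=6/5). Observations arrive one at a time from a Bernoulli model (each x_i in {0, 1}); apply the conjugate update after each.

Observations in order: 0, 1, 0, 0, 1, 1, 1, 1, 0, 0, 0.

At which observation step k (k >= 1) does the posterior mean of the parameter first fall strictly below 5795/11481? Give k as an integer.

k = 3

obs 1: x=0 → posterior Beta(9/4, 11/5)
obs 2: x=1 → posterior Beta(13/4, 11/5)
obs 3: x=0 → posterior Beta(13/4, 16/5)
obs 4: x=0 → posterior Beta(13/4, 21/5)
obs 5: x=1 → posterior Beta(17/4, 21/5)
obs 6: x=1 → posterior Beta(21/4, 21/5)
obs 7: x=1 → posterior Beta(25/4, 21/5)
obs 8: x=1 → posterior Beta(29/4, 21/5)
obs 9: x=0 → posterior Beta(29/4, 26/5)
obs 10: x=0 → posterior Beta(29/4, 31/5)
obs 11: x=0 → posterior Beta(29/4, 36/5)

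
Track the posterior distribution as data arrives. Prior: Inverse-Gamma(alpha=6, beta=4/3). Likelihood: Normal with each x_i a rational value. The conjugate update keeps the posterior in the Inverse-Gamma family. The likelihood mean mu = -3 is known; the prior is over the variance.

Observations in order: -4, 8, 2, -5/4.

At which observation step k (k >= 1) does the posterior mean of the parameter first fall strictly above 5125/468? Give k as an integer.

obs 1: x=-4 → posterior Inverse-Gamma(13/2, 11/6)
obs 2: x=8 → posterior Inverse-Gamma(7, 187/3)
obs 3: x=2 → posterior Inverse-Gamma(15/2, 449/6)
obs 4: x=-5/4 → posterior Inverse-Gamma(8, 7331/96)

k = 3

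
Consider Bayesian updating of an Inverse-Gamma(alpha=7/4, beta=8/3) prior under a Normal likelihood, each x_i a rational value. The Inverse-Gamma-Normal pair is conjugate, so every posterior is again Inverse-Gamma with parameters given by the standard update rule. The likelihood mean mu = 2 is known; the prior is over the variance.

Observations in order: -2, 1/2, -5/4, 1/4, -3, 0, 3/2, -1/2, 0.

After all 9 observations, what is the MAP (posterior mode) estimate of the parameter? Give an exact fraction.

1841/348

obs 1: x=-2 → posterior Inverse-Gamma(9/4, 32/3)
obs 2: x=1/2 → posterior Inverse-Gamma(11/4, 283/24)
obs 3: x=-5/4 → posterior Inverse-Gamma(13/4, 1639/96)
obs 4: x=1/4 → posterior Inverse-Gamma(15/4, 893/48)
obs 5: x=-3 → posterior Inverse-Gamma(17/4, 1493/48)
obs 6: x=0 → posterior Inverse-Gamma(19/4, 1589/48)
obs 7: x=3/2 → posterior Inverse-Gamma(21/4, 1595/48)
obs 8: x=-1/2 → posterior Inverse-Gamma(23/4, 1745/48)
obs 9: x=0 → posterior Inverse-Gamma(25/4, 1841/48)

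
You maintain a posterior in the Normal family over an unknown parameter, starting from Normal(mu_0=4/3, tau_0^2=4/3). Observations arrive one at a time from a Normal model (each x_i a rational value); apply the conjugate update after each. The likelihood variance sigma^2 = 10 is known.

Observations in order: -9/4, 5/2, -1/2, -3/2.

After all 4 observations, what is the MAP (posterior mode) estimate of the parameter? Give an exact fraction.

33/46

obs 1: x=-9/4 → posterior Normal(31/34, 20/17)
obs 2: x=5/2 → posterior Normal(41/38, 20/19)
obs 3: x=-1/2 → posterior Normal(13/14, 20/21)
obs 4: x=-3/2 → posterior Normal(33/46, 20/23)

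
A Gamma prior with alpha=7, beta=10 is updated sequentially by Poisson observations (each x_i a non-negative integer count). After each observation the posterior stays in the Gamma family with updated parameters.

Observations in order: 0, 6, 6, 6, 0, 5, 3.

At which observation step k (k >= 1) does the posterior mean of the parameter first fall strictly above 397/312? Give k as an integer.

k = 3

obs 1: x=0 → posterior Gamma(7, 11)
obs 2: x=6 → posterior Gamma(13, 12)
obs 3: x=6 → posterior Gamma(19, 13)
obs 4: x=6 → posterior Gamma(25, 14)
obs 5: x=0 → posterior Gamma(25, 15)
obs 6: x=5 → posterior Gamma(30, 16)
obs 7: x=3 → posterior Gamma(33, 17)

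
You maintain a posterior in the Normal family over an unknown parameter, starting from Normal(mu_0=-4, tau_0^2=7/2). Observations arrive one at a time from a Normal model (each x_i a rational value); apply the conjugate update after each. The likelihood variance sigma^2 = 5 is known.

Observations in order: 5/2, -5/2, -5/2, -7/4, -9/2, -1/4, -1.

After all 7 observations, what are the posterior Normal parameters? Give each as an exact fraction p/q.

obs 1: x=5/2 → posterior Normal(-45/34, 35/17)
obs 2: x=-5/2 → posterior Normal(-5/3, 35/24)
obs 3: x=-5/2 → posterior Normal(-115/62, 35/31)
obs 4: x=-7/4 → posterior Normal(-279/152, 35/38)
obs 5: x=-9/2 → posterior Normal(-9/4, 7/9)
obs 6: x=-1/4 → posterior Normal(-103/52, 35/52)
obs 7: x=-1 → posterior Normal(-110/59, 35/59)

mu_0=-110/59, tau_0^2=35/59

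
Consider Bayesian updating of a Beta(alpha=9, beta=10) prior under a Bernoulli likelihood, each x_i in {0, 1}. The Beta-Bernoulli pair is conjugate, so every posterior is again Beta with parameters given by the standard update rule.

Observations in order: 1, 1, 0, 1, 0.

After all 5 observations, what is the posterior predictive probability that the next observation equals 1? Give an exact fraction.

obs 1: x=1 → posterior Beta(10, 10)
obs 2: x=1 → posterior Beta(11, 10)
obs 3: x=0 → posterior Beta(11, 11)
obs 4: x=1 → posterior Beta(12, 11)
obs 5: x=0 → posterior Beta(12, 12)

1/2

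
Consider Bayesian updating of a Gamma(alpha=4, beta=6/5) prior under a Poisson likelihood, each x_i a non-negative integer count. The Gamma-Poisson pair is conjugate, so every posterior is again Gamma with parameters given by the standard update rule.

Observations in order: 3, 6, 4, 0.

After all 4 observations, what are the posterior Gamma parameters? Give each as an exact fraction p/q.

alpha=17, beta=26/5

obs 1: x=3 → posterior Gamma(7, 11/5)
obs 2: x=6 → posterior Gamma(13, 16/5)
obs 3: x=4 → posterior Gamma(17, 21/5)
obs 4: x=0 → posterior Gamma(17, 26/5)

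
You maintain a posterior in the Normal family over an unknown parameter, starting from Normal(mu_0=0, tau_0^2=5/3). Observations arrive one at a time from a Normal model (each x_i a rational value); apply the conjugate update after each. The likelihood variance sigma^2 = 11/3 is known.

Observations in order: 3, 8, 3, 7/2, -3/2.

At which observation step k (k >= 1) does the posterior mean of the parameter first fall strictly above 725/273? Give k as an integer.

obs 1: x=3 → posterior Normal(15/16, 55/48)
obs 2: x=8 → posterior Normal(55/21, 55/63)
obs 3: x=3 → posterior Normal(35/13, 55/78)
obs 4: x=7/2 → posterior Normal(175/62, 55/93)
obs 5: x=-3/2 → posterior Normal(20/9, 55/108)

k = 3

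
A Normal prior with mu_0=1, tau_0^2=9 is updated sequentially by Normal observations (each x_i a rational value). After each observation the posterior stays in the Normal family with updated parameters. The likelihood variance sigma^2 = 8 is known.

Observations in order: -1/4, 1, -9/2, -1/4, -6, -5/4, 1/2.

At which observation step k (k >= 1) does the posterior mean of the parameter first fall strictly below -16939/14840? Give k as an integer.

k = 5

obs 1: x=-1/4 → posterior Normal(23/68, 72/17)
obs 2: x=1 → posterior Normal(59/104, 36/13)
obs 3: x=-9/2 → posterior Normal(-103/140, 72/35)
obs 4: x=-1/4 → posterior Normal(-7/11, 18/11)
obs 5: x=-6 → posterior Normal(-82/53, 72/53)
obs 6: x=-5/4 → posterior Normal(-373/248, 36/31)
obs 7: x=1/2 → posterior Normal(-5/4, 72/71)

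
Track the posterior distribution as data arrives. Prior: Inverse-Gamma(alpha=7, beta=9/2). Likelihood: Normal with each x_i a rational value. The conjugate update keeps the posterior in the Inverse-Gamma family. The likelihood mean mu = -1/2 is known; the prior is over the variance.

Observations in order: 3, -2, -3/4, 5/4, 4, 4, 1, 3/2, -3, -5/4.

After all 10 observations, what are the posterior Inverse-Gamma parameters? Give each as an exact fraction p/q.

obs 1: x=3 → posterior Inverse-Gamma(15/2, 85/8)
obs 2: x=-2 → posterior Inverse-Gamma(8, 47/4)
obs 3: x=-3/4 → posterior Inverse-Gamma(17/2, 377/32)
obs 4: x=5/4 → posterior Inverse-Gamma(9, 213/16)
obs 5: x=4 → posterior Inverse-Gamma(19/2, 375/16)
obs 6: x=4 → posterior Inverse-Gamma(10, 537/16)
obs 7: x=1 → posterior Inverse-Gamma(21/2, 555/16)
obs 8: x=3/2 → posterior Inverse-Gamma(11, 587/16)
obs 9: x=-3 → posterior Inverse-Gamma(23/2, 637/16)
obs 10: x=-5/4 → posterior Inverse-Gamma(12, 1283/32)

alpha=12, beta=1283/32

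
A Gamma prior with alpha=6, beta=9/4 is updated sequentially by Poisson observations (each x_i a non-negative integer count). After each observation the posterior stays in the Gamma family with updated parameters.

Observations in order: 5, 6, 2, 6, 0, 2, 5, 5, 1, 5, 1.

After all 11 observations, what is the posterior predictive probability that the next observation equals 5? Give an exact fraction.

obs 1: x=5 → posterior Gamma(11, 13/4)
obs 2: x=6 → posterior Gamma(17, 17/4)
obs 3: x=2 → posterior Gamma(19, 21/4)
obs 4: x=6 → posterior Gamma(25, 25/4)
obs 5: x=0 → posterior Gamma(25, 29/4)
obs 6: x=2 → posterior Gamma(27, 33/4)
obs 7: x=5 → posterior Gamma(32, 37/4)
obs 8: x=5 → posterior Gamma(37, 41/4)
obs 9: x=1 → posterior Gamma(38, 45/4)
obs 10: x=5 → posterior Gamma(43, 49/4)
obs 11: x=1 → posterior Gamma(44, 53/4)

1438058590736986022699729983440798325738263832742141941038074710779802812722681790464/12123427468061703178253297277923016887944272350334445976890013570973031269006316922673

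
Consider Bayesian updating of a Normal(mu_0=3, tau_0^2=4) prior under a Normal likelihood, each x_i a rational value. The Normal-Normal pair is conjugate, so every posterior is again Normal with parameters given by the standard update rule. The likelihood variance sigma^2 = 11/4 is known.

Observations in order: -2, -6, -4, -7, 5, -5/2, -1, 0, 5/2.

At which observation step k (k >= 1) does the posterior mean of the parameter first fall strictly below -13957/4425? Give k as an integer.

k = 4

obs 1: x=-2 → posterior Normal(1/27, 44/27)
obs 2: x=-6 → posterior Normal(-95/43, 44/43)
obs 3: x=-4 → posterior Normal(-159/59, 44/59)
obs 4: x=-7 → posterior Normal(-271/75, 44/75)
obs 5: x=5 → posterior Normal(-191/91, 44/91)
obs 6: x=-5/2 → posterior Normal(-231/107, 44/107)
obs 7: x=-1 → posterior Normal(-247/123, 44/123)
obs 8: x=0 → posterior Normal(-247/139, 44/139)
obs 9: x=5/2 → posterior Normal(-207/155, 44/155)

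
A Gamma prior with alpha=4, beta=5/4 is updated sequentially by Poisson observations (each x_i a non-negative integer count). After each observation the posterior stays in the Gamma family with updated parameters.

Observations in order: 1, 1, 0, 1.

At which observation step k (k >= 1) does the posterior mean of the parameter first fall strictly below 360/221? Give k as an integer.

k = 3

obs 1: x=1 → posterior Gamma(5, 9/4)
obs 2: x=1 → posterior Gamma(6, 13/4)
obs 3: x=0 → posterior Gamma(6, 17/4)
obs 4: x=1 → posterior Gamma(7, 21/4)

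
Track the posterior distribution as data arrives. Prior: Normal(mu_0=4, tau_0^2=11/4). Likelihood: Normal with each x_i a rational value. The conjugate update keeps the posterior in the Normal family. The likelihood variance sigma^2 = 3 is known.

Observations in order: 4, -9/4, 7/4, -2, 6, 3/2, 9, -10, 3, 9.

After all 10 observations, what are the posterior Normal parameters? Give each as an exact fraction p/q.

mu_0=134/61, tau_0^2=33/122

obs 1: x=4 → posterior Normal(4, 33/23)
obs 2: x=-9/4 → posterior Normal(269/136, 33/34)
obs 3: x=7/4 → posterior Normal(173/90, 11/15)
obs 4: x=-2 → posterior Normal(129/112, 33/56)
obs 5: x=6 → posterior Normal(261/134, 33/67)
obs 6: x=3/2 → posterior Normal(49/26, 11/26)
obs 7: x=9 → posterior Normal(246/89, 33/89)
obs 8: x=-10 → posterior Normal(34/25, 33/100)
obs 9: x=3 → posterior Normal(169/111, 11/37)
obs 10: x=9 → posterior Normal(134/61, 33/122)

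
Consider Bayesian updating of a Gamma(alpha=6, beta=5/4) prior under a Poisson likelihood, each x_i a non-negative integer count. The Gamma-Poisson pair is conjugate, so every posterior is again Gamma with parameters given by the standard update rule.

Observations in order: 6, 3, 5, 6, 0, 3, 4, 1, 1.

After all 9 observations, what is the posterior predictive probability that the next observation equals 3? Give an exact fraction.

9288481467397689511325107704392556104000708618032000313709952/44257233655178985581710293817658479892998002469539642333984375

obs 1: x=6 → posterior Gamma(12, 9/4)
obs 2: x=3 → posterior Gamma(15, 13/4)
obs 3: x=5 → posterior Gamma(20, 17/4)
obs 4: x=6 → posterior Gamma(26, 21/4)
obs 5: x=0 → posterior Gamma(26, 25/4)
obs 6: x=3 → posterior Gamma(29, 29/4)
obs 7: x=4 → posterior Gamma(33, 33/4)
obs 8: x=1 → posterior Gamma(34, 37/4)
obs 9: x=1 → posterior Gamma(35, 41/4)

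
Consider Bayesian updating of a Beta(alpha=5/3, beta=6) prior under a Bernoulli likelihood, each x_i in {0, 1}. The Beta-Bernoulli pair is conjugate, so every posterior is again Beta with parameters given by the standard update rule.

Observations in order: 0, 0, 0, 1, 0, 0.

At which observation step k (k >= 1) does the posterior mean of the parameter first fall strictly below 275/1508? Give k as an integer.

obs 1: x=0 → posterior Beta(5/3, 7)
obs 2: x=0 → posterior Beta(5/3, 8)
obs 3: x=0 → posterior Beta(5/3, 9)
obs 4: x=1 → posterior Beta(8/3, 9)
obs 5: x=0 → posterior Beta(8/3, 10)
obs 6: x=0 → posterior Beta(8/3, 11)

k = 2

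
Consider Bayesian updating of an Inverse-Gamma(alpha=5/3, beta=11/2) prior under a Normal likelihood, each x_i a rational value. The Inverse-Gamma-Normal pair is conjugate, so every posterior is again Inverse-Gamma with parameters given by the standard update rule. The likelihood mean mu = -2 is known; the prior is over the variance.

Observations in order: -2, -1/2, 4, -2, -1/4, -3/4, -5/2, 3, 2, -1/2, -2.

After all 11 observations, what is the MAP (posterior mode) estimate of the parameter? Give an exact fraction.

obs 1: x=-2 → posterior Inverse-Gamma(13/6, 11/2)
obs 2: x=-1/2 → posterior Inverse-Gamma(8/3, 53/8)
obs 3: x=4 → posterior Inverse-Gamma(19/6, 197/8)
obs 4: x=-2 → posterior Inverse-Gamma(11/3, 197/8)
obs 5: x=-1/4 → posterior Inverse-Gamma(25/6, 837/32)
obs 6: x=-3/4 → posterior Inverse-Gamma(14/3, 431/16)
obs 7: x=-5/2 → posterior Inverse-Gamma(31/6, 433/16)
obs 8: x=3 → posterior Inverse-Gamma(17/3, 633/16)
obs 9: x=2 → posterior Inverse-Gamma(37/6, 761/16)
obs 10: x=-1/2 → posterior Inverse-Gamma(20/3, 779/16)
obs 11: x=-2 → posterior Inverse-Gamma(43/6, 779/16)

2337/392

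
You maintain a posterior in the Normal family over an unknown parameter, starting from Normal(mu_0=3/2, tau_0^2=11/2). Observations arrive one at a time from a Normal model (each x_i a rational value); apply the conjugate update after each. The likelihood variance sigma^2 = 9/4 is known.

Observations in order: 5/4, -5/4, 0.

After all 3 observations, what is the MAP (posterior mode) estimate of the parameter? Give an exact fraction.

9/50

obs 1: x=5/4 → posterior Normal(41/31, 99/62)
obs 2: x=-5/4 → posterior Normal(27/106, 99/106)
obs 3: x=0 → posterior Normal(9/50, 33/50)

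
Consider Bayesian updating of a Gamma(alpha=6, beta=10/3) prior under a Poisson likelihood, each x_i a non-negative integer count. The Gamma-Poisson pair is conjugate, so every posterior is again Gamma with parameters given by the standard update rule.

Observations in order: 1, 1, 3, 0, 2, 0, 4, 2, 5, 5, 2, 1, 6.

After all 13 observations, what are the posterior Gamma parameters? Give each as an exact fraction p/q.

alpha=38, beta=49/3

obs 1: x=1 → posterior Gamma(7, 13/3)
obs 2: x=1 → posterior Gamma(8, 16/3)
obs 3: x=3 → posterior Gamma(11, 19/3)
obs 4: x=0 → posterior Gamma(11, 22/3)
obs 5: x=2 → posterior Gamma(13, 25/3)
obs 6: x=0 → posterior Gamma(13, 28/3)
obs 7: x=4 → posterior Gamma(17, 31/3)
obs 8: x=2 → posterior Gamma(19, 34/3)
obs 9: x=5 → posterior Gamma(24, 37/3)
obs 10: x=5 → posterior Gamma(29, 40/3)
obs 11: x=2 → posterior Gamma(31, 43/3)
obs 12: x=1 → posterior Gamma(32, 46/3)
obs 13: x=6 → posterior Gamma(38, 49/3)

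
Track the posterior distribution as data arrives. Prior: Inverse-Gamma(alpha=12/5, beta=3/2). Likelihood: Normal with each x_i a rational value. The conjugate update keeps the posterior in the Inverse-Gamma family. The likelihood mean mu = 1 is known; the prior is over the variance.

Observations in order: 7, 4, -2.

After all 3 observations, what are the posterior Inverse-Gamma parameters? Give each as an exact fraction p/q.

alpha=39/10, beta=57/2

obs 1: x=7 → posterior Inverse-Gamma(29/10, 39/2)
obs 2: x=4 → posterior Inverse-Gamma(17/5, 24)
obs 3: x=-2 → posterior Inverse-Gamma(39/10, 57/2)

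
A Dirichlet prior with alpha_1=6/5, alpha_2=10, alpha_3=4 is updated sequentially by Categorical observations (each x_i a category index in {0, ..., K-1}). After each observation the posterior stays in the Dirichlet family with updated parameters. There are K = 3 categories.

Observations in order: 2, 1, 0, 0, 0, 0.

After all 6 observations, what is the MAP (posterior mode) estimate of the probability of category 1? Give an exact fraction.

50/91

obs 1: x=2 → posterior Dirichlet(6/5, 10, 5)
obs 2: x=1 → posterior Dirichlet(6/5, 11, 5)
obs 3: x=0 → posterior Dirichlet(11/5, 11, 5)
obs 4: x=0 → posterior Dirichlet(16/5, 11, 5)
obs 5: x=0 → posterior Dirichlet(21/5, 11, 5)
obs 6: x=0 → posterior Dirichlet(26/5, 11, 5)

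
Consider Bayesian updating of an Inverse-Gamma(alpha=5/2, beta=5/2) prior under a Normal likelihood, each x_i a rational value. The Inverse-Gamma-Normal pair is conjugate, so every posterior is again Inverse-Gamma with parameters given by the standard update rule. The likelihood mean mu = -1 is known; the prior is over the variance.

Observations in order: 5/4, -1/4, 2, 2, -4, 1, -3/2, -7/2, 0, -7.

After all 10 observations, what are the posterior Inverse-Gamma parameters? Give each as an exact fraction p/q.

obs 1: x=5/4 → posterior Inverse-Gamma(3, 161/32)
obs 2: x=-1/4 → posterior Inverse-Gamma(7/2, 85/16)
obs 3: x=2 → posterior Inverse-Gamma(4, 157/16)
obs 4: x=2 → posterior Inverse-Gamma(9/2, 229/16)
obs 5: x=-4 → posterior Inverse-Gamma(5, 301/16)
obs 6: x=1 → posterior Inverse-Gamma(11/2, 333/16)
obs 7: x=-3/2 → posterior Inverse-Gamma(6, 335/16)
obs 8: x=-7/2 → posterior Inverse-Gamma(13/2, 385/16)
obs 9: x=0 → posterior Inverse-Gamma(7, 393/16)
obs 10: x=-7 → posterior Inverse-Gamma(15/2, 681/16)

alpha=15/2, beta=681/16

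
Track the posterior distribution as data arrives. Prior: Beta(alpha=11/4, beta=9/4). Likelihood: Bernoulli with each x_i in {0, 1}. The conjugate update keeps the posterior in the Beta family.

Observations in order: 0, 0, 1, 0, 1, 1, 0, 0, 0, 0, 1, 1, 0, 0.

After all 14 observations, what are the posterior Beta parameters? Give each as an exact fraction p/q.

alpha=31/4, beta=45/4

obs 1: x=0 → posterior Beta(11/4, 13/4)
obs 2: x=0 → posterior Beta(11/4, 17/4)
obs 3: x=1 → posterior Beta(15/4, 17/4)
obs 4: x=0 → posterior Beta(15/4, 21/4)
obs 5: x=1 → posterior Beta(19/4, 21/4)
obs 6: x=1 → posterior Beta(23/4, 21/4)
obs 7: x=0 → posterior Beta(23/4, 25/4)
obs 8: x=0 → posterior Beta(23/4, 29/4)
obs 9: x=0 → posterior Beta(23/4, 33/4)
obs 10: x=0 → posterior Beta(23/4, 37/4)
obs 11: x=1 → posterior Beta(27/4, 37/4)
obs 12: x=1 → posterior Beta(31/4, 37/4)
obs 13: x=0 → posterior Beta(31/4, 41/4)
obs 14: x=0 → posterior Beta(31/4, 45/4)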